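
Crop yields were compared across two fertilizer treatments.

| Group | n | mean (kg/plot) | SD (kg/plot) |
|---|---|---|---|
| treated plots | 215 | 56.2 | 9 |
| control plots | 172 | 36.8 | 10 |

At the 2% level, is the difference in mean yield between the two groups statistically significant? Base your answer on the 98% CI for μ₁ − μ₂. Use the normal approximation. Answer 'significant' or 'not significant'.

significant

Standard errors of each mean: 9/√215 = 0.6138 and 10/√172 = 0.7625.
SE(x̄₁ − x̄₂) = √(0.6138² + 0.7625²) = 0.9789 for independent samples with unequal variances.
With z* = 2.326, the margin is 2.326 × 0.9789 = 2.2769.
x̄₁ − x̄₂ = 56.2 − 36.8 = 19.4000; the interval is 19.4000 ± 2.2769 = (17.1231, 21.6769).
The interval (17.1231, 21.6769) does not contain 0, so the difference is significant.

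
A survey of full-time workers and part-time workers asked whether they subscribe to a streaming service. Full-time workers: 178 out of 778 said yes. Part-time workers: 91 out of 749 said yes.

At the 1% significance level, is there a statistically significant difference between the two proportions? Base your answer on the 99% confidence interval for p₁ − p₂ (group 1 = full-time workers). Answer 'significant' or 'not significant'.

Sample proportions: 178/778 = 0.2288, 91/749 = 0.1215.
Each SE is √(p̂(1−p̂)/n): √(0.2288·0.7712/778) = 0.01506 and √(0.1215·0.8785/749) = 0.01194.
SE(p̂₁ − p̂₂) = √(SE₁² + SE₂²) = √(0.0002268036 + 0.0001425636) = 0.01922, since the two samples are independent.
At 99% confidence z* = 2.576; margin = 2.576 × 0.01922 = 0.04951.
The difference is 0.2288 − 0.1215 = 0.1073, so the interval is 0.1073 ± 0.04951 = (0.05779, 0.15681).
The interval (0.05779, 0.15681) does not contain 0, so the difference is significant.

significant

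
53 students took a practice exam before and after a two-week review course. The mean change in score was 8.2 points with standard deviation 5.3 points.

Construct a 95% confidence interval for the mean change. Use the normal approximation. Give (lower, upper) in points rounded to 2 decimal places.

(6.77, 9.63)

This is a matched-pairs design, so SE = s_d/√n = 5.3/√53 = 0.7280.
Margin = 1.960 × 0.7280 = 1.4269; the interval is 8.2 ± 1.4269 = (6.77, 9.63).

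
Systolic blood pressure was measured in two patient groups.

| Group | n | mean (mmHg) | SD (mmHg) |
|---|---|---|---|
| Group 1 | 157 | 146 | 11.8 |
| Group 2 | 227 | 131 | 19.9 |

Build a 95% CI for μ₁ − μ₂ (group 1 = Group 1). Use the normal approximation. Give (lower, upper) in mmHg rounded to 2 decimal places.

(11.82, 18.18)

Per-group SEs: s₁/√n₁ = 11.8/√157 = 0.9417, s₂/√n₂ = 19.9/√227 = 1.3208.
Unpooled SE of the difference: √(0.88679889 + 1.74451264) = 1.6221.
Margin of error = z* · SE = 1.960 × 1.6221 = 3.1793.
x̄₁ − x̄₂ = 146 − 131 = 15.0000.
CI: 15.0000 ± 3.1793 = (11.82, 18.18).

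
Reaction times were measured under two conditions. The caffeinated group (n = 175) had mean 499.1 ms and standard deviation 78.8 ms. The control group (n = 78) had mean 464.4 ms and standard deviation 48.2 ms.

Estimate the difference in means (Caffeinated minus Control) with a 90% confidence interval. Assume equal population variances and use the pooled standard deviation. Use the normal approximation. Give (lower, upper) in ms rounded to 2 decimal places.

s_p = √[((n₁−1)s₁² + (n₂−1)s₂²)/(n₁+n₂−2)] = √[(174·78.8² + 77·48.2²)/251] = 70.8326.
SE = 70.8326·√(1/175 + 1/78) = 9.6433.
With z* = 1.645, margin = 1.645 × 9.6433 = 15.8632.
x̄₁ − x̄₂ = 499.1 − 464.4 = 34.7000; interval 34.7000 ± 15.8632 = (18.84, 50.56).

(18.84, 50.56)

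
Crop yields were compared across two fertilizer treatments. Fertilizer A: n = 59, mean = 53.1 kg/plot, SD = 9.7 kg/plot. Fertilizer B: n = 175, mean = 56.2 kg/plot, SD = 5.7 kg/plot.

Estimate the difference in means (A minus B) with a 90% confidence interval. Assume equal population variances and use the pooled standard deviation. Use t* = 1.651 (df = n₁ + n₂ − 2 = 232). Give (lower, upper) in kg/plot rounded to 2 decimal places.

s_p = √[((n₁−1)s₁² + (n₂−1)s₂²)/(n₁+n₂−2)] = √[(58·9.7² + 174·5.7²)/232] = 6.9203.
SE = 6.9203·√(1/59 + 1/175) = 1.0418.
With t* = 1.651, margin = 1.651 × 1.0418 = 1.7200.
x̄₁ − x̄₂ = 53.1 − 56.2 = -3.1000; interval -3.1000 ± 1.7200 = (-4.82, -1.38).

(-4.82, -1.38)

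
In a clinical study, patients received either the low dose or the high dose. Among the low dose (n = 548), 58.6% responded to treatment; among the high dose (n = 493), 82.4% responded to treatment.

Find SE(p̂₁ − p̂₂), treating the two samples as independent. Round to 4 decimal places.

SE₁ = √(p̂₁(1−p̂₁)/n₁) = √(0.5860·0.4140/548) = 0.02104; SE₂ = √(0.8240·0.1760/493) = 0.01715.
Independent samples: SE of the difference = √(SE₁² + SE₂²) = √(0.0004426816 + 0.0002941225) = 0.02714.

0.0271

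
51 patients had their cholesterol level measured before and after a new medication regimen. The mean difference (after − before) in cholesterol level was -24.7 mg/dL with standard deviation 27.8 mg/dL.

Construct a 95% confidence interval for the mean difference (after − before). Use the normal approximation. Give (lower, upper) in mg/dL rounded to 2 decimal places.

Paired design: SE = s_d/√n = 27.8/√51 = 3.8928.
z* = 1.960; margin of error = 1.960 × 3.8928 = 7.6299.
-24.7 ± 7.6299 → (-32.33, -17.07).

(-32.33, -17.07)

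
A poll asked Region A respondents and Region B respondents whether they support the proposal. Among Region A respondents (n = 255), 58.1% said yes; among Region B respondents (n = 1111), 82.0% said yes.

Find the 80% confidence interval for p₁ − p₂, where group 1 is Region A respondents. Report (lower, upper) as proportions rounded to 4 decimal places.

Each SE is √(p̂(1−p̂)/n): √(0.5810·0.4190/255) = 0.03090 and √(0.8200·0.1800/1111) = 0.01153.
SE(p̂₁ − p̂₂) = √(SE₁² + SE₂²) = √(0.00095481 + 0.0001329409) = 0.03298, since the two samples are independent.
At 80% confidence z* = 1.282; margin = 1.282 × 0.03298 = 0.04228.
The difference is 0.5810 − 0.8200 = -0.2390, so the interval is -0.2390 ± 0.04228 = (-0.2813, -0.1967).

(-0.2813, -0.1967)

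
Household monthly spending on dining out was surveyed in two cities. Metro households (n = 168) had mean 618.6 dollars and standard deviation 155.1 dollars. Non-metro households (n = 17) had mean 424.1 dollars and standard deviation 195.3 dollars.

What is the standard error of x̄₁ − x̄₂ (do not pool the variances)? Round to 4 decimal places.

Per-group SEs: s₁/√n₁ = 155.1/√168 = 11.9662, s₂/√n₂ = 195.3/√17 = 47.3672.
Unpooled SE of the difference: √(143.18994244 + 2243.65163584) = 48.8553.

48.8553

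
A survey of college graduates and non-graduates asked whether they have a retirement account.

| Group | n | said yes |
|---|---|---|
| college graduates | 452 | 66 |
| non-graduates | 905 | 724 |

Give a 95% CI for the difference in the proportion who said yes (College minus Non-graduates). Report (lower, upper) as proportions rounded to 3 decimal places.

p̂₁ = 66/452 = 0.1460 and p̂₂ = 724/905 = 0.8000.
SE₁ = √(p̂₁(1−p̂₁)/n₁) = √(0.1460·0.8540/452) = 0.01661; SE₂ = √(0.8000·0.2000/905) = 0.01330.
Independent samples: SE of the difference = √(SE₁² + SE₂²) = √(0.0002758921 + 0.00017689) = 0.02128.
z* for 95% confidence is 1.960, so the margin of error is 1.960 × 0.02128 = 0.04171.
Point estimate p̂₁ − p̂₂ = 0.1460 − 0.8000 = -0.6540.
-0.6540 ± 0.04171 → (-0.696, -0.612).

(-0.696, -0.612)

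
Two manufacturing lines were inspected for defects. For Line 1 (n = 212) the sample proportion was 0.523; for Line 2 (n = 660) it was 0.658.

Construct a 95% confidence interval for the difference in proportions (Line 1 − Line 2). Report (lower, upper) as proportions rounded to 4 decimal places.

Each SE is √(p̂(1−p̂)/n): √(0.5230·0.4770/212) = 0.03430 and √(0.6580·0.3420/660) = 0.01847.
SE(p̂₁ − p̂₂) = √(SE₁² + SE₂²) = √(0.00117649 + 0.0003411409) = 0.03896, since the two samples are independent.
At 95% confidence z* = 1.960; margin = 1.960 × 0.03896 = 0.07636.
The difference is 0.5230 − 0.6580 = -0.1350, so the interval is -0.1350 ± 0.07636 = (-0.2114, -0.0586).

(-0.2114, -0.0586)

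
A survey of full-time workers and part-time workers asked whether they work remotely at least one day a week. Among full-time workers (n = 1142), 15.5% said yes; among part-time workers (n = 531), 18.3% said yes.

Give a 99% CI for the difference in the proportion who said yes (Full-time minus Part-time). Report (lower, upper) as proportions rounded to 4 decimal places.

(-0.0793, 0.0233)

The two standard errors are √(0.1550×0.8450/1142) = 0.01071 and √(0.1830×0.8170/531) = 0.01678.
Because the samples are independent, SE_diff = √(0.01071² + 0.01678²) = 0.01991.
Using z* = 2.576 for 99%, ME = 2.576 × 0.01991 = 0.05129.
p̂₁ − p̂₂ = -0.0280; interval -0.0280 ± 0.05129 gives (-0.0793, 0.0233).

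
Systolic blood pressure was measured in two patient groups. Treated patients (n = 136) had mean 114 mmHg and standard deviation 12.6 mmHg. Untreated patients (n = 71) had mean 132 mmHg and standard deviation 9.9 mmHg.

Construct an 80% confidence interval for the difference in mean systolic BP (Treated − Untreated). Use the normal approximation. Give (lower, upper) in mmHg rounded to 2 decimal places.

Standard errors of each mean: 12.6/√136 = 1.0804 and 9.9/√71 = 1.1749.
SE(x̄₁ − x̄₂) = √(1.0804² + 1.1749²) = 1.5961 for independent samples with unequal variances.
With z* = 1.282, the margin is 1.282 × 1.5961 = 2.0462.
x̄₁ − x̄₂ = 114 − 132 = -18.0000; the interval is -18.0000 ± 2.0462 = (-20.05, -15.95).

(-20.05, -15.95)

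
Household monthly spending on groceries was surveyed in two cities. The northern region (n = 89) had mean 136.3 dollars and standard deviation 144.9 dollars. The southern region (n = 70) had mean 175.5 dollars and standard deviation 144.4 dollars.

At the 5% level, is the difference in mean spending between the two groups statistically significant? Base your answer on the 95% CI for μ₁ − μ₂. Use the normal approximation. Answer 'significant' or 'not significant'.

Per-group SEs: s₁/√n₁ = 144.9/√89 = 15.3594, s₂/√n₂ = 144.4/√70 = 17.2591.
Unpooled SE of the difference: √(235.91116836 + 297.87653281) = 23.1038.
Margin of error = z* · SE = 1.960 × 23.1038 = 45.2834.
x̄₁ − x̄₂ = 136.3 − 175.5 = -39.2000.
CI: -39.2000 ± 45.2834 = (-84.4834, 6.0834).
The interval (-84.4834, 6.0834) contains 0, so the difference is not significant.

not significant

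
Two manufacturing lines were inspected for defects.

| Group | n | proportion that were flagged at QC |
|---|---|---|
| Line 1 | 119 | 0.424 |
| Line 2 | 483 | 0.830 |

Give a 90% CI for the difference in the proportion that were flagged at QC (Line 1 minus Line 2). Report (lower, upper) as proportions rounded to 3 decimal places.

SE₁ = √(p̂₁(1−p̂₁)/n₁) = √(0.4240·0.5760/119) = 0.04530; SE₂ = √(0.8300·0.1700/483) = 0.01709.
Independent samples: SE of the difference = √(SE₁² + SE₂²) = √(0.00205209 + 0.0002920681) = 0.04842.
z* for 90% confidence is 1.645, so the margin of error is 1.645 × 0.04842 = 0.07965.
Point estimate p̂₁ − p̂₂ = 0.4240 − 0.8300 = -0.4060.
-0.4060 ± 0.07965 → (-0.486, -0.326).

(-0.486, -0.326)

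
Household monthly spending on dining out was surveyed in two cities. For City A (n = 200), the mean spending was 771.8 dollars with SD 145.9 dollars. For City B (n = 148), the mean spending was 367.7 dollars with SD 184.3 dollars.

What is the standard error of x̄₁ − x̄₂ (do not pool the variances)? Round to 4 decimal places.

Per-group SEs: s₁/√n₁ = 145.9/√200 = 10.3167, s₂/√n₂ = 184.3/√148 = 15.1494.
Unpooled SE of the difference: √(106.43429889 + 229.50432036) = 18.3286.

18.3286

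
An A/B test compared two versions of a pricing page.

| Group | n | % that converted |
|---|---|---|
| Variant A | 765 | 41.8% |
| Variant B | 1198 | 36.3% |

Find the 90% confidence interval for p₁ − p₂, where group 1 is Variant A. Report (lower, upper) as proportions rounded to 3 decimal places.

SE₁ = √(p̂₁(1−p̂₁)/n₁) = √(0.4180·0.5820/765) = 0.01783; SE₂ = √(0.3630·0.6370/1198) = 0.01389.
Independent samples: SE of the difference = √(SE₁² + SE₂²) = √(0.0003179089 + 0.0001929321) = 0.02260.
z* for 90% confidence is 1.645, so the margin of error is 1.645 × 0.02260 = 0.03718.
Point estimate p̂₁ − p̂₂ = 0.4180 − 0.3630 = 0.0550.
0.0550 ± 0.03718 → (0.018, 0.092).

(0.018, 0.092)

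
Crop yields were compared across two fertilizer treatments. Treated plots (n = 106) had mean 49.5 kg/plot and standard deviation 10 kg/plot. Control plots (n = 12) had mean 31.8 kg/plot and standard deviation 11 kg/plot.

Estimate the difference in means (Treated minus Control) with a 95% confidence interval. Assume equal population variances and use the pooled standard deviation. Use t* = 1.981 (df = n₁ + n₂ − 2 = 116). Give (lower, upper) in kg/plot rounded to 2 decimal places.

(11.61, 23.79)

Pooled variance s_p² = [105·10² + 11·11²] / (106+12−2) = 101.9914, so s_p = 10.0991.
SE_diff = s_p·√(1/n₁ + 1/n₂) = 10.0991·√(1/106 + 1/12) = 3.0760.
t* = 1.981; margin = 1.981 × 3.0760 = 6.0936.
Difference = 49.5 − 31.8 = 17.7000.
17.7000 ± 6.0936 → (11.61, 23.79).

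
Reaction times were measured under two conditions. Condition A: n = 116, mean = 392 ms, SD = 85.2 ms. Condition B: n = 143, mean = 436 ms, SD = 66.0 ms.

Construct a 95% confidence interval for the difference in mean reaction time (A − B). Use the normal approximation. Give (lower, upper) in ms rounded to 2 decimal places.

(-62.91, -25.09)

Standard errors of each mean: 85.2/√116 = 7.9106 and 66.0/√143 = 5.5192.
SE(x̄₁ − x̄₂) = √(7.9106² + 5.5192²) = 9.6457 for independent samples with unequal variances.
With z* = 1.960, the margin is 1.960 × 9.6457 = 18.9056.
x̄₁ − x̄₂ = 392 − 436 = -44.0000; the interval is -44.0000 ± 18.9056 = (-62.91, -25.09).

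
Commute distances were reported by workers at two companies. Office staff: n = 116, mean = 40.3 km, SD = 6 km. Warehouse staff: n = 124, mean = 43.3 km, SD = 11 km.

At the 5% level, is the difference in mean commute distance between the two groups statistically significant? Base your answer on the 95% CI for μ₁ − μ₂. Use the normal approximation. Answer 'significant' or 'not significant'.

Standard errors of each mean: 6/√116 = 0.5571 and 11/√124 = 0.9878.
SE(x̄₁ − x̄₂) = √(0.5571² + 0.9878²) = 1.1341 for independent samples with unequal variances.
With z* = 1.960, the margin is 1.960 × 1.1341 = 2.2228.
x̄₁ − x̄₂ = 40.3 − 43.3 = -3.0000; the interval is -3.0000 ± 2.2228 = (-5.2228, -0.7772).
The interval (-5.2228, -0.7772) does not contain 0, so the difference is significant.

significant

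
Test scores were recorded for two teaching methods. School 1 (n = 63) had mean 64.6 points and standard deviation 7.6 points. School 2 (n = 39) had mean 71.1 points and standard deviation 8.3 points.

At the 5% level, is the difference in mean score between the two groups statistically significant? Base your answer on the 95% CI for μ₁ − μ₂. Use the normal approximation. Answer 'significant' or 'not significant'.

significant

SE₁ = s₁/√n₁ = 7.6/√63 = 0.9575; SE₂ = 8.3/√39 = 1.3291.
Independent samples, unequal variances: SE_diff = √(SE₁² + SE₂²) = √(0.91680625 + 1.76650681) = 1.6381.
z* = 1.960, so margin of error = 1.960 × 1.6381 = 3.2107.
Difference in means = 64.6 − 71.1 = -6.5000.
-6.5000 ± 3.2107 → (-9.7107, -3.2893).
The interval (-9.7107, -3.2893) does not contain 0, so the difference is significant.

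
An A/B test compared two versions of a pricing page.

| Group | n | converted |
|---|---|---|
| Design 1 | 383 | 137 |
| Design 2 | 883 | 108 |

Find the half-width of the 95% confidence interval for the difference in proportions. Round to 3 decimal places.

0.053

p̂₁ = 137/383 = 0.3577 and p̂₂ = 108/883 = 0.1223.
SE₁ = √(p̂₁(1−p̂₁)/n₁) = √(0.3577·0.6423/383) = 0.02449; SE₂ = √(0.1223·0.8777/883) = 0.01103.
Independent samples: SE of the difference = √(SE₁² + SE₂²) = √(0.0005997601 + 0.0001216609) = 0.02686.
z* for 95% confidence is 1.960, so the margin of error is 1.960 × 0.02686 = 0.05265.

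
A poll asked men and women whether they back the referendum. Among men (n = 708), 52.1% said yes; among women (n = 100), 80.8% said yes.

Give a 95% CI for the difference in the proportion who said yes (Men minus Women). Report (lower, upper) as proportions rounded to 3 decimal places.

(-0.373, -0.201)

SE₁ = √(p̂₁(1−p̂₁)/n₁) = √(0.5210·0.4790/708) = 0.01877; SE₂ = √(0.8080·0.1920/100) = 0.03939.
Independent samples: SE of the difference = √(SE₁² + SE₂²) = √(0.0003523129 + 0.0015515721) = 0.04363.
z* for 95% confidence is 1.960, so the margin of error is 1.960 × 0.04363 = 0.08551.
Point estimate p̂₁ − p̂₂ = 0.5210 − 0.8080 = -0.2870.
-0.2870 ± 0.08551 → (-0.373, -0.201).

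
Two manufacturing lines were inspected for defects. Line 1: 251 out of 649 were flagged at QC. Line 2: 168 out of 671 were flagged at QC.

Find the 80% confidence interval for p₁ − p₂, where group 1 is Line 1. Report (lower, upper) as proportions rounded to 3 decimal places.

(0.104, 0.169)

p̂₁ = 251/649 = 0.3867 and p̂₂ = 168/671 = 0.2504.
SE₁ = √(p̂₁(1−p̂₁)/n₁) = √(0.3867·0.6133/649) = 0.01912; SE₂ = √(0.2504·0.7496/671) = 0.01673.
Independent samples: SE of the difference = √(SE₁² + SE₂²) = √(0.0003655744 + 0.0002798929) = 0.02541.
z* for 80% confidence is 1.282, so the margin of error is 1.282 × 0.02541 = 0.03258.
Point estimate p̂₁ − p̂₂ = 0.3867 − 0.2504 = 0.1363.
0.1363 ± 0.03258 → (0.104, 0.169).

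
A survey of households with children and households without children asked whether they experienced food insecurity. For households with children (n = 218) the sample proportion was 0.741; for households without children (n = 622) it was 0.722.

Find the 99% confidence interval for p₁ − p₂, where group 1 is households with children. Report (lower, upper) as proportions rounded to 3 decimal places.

(-0.070, 0.108)

SE₁ = √(p̂₁(1−p̂₁)/n₁) = √(0.7410·0.2590/218) = 0.02967; SE₂ = √(0.7220·0.2780/622) = 0.01796.
Independent samples: SE of the difference = √(SE₁² + SE₂²) = √(0.0008803089 + 0.0003225616) = 0.03468.
z* for 99% confidence is 2.576, so the margin of error is 2.576 × 0.03468 = 0.08934.
Point estimate p̂₁ − p̂₂ = 0.7410 − 0.7220 = 0.0190.
0.0190 ± 0.08934 → (-0.070, 0.108).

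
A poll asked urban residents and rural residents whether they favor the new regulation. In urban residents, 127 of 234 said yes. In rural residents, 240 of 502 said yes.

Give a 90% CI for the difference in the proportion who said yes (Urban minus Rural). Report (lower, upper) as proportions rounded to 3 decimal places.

Sample proportions: 127/234 = 0.5427, 240/502 = 0.4781.
Each SE is √(p̂(1−p̂)/n): √(0.5427·0.4573/234) = 0.03257 and √(0.4781·0.5219/502) = 0.02229.
SE(p̂₁ − p̂₂) = √(SE₁² + SE₂²) = √(0.0010608049 + 0.0004968441) = 0.03947, since the two samples are independent.
At 90% confidence z* = 1.645; margin = 1.645 × 0.03947 = 0.06493.
The difference is 0.5427 − 0.4781 = 0.0646, so the interval is 0.0646 ± 0.06493 = (0.000, 0.130).

(0.000, 0.130)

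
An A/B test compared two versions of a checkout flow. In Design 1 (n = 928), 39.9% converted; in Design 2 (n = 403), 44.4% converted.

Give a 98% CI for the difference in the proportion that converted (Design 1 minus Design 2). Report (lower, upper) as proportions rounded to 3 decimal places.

SE₁ = √(p̂₁(1−p̂₁)/n₁) = √(0.3990·0.6010/928) = 0.01607; SE₂ = √(0.4440·0.5560/403) = 0.02475.
Independent samples: SE of the difference = √(SE₁² + SE₂²) = √(0.0002582449 + 0.0006125625) = 0.02951.
z* for 98% confidence is 2.326, so the margin of error is 2.326 × 0.02951 = 0.06864.
Point estimate p̂₁ − p̂₂ = 0.3990 − 0.4440 = -0.0450.
-0.0450 ± 0.06864 → (-0.114, 0.024).

(-0.114, 0.024)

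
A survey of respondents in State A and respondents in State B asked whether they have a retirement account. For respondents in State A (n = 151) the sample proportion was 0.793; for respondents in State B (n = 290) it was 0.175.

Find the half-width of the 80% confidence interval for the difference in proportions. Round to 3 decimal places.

0.051

The two standard errors are √(0.7930×0.2070/151) = 0.03297 and √(0.1750×0.8250/290) = 0.02231.
Because the samples are independent, SE_diff = √(0.03297² + 0.02231²) = 0.03981.
Using z* = 1.282 for 80%, ME = 1.282 × 0.03981 = 0.05104.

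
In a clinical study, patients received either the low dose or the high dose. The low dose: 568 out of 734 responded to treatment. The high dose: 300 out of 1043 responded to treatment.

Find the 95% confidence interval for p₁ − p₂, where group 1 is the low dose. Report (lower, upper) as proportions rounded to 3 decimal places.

First, p̂₁ = 568/734 = 0.7738; p̂₂ = 300/1043 = 0.2876.
The two standard errors are √(0.7738×0.2262/734) = 0.01544 and √(0.2876×0.7124/1043) = 0.01402.
Because the samples are independent, SE_diff = √(0.01544² + 0.01402²) = 0.02086.
Using z* = 1.960 for 95%, ME = 1.960 × 0.02086 = 0.04089.
p̂₁ − p̂₂ = 0.4862; interval 0.4862 ± 0.04089 gives (0.445, 0.527).

(0.445, 0.527)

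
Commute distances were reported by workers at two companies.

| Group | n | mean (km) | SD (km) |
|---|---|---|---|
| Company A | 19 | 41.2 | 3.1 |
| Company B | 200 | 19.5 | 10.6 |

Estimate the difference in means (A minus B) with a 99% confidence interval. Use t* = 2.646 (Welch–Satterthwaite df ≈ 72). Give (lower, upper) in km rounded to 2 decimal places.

(18.97, 24.43)

Per-group SEs: s₁/√n₁ = 3.1/√19 = 0.7112, s₂/√n₂ = 10.6/√200 = 0.7495.
Unpooled SE of the difference: √(0.50580544 + 0.56175025) = 1.0332.
Margin of error = t* · SE = 2.646 × 1.0332 = 2.7338.
x̄₁ − x̄₂ = 41.2 − 19.5 = 21.7000.
CI: 21.7000 ± 2.7338 = (18.97, 24.43).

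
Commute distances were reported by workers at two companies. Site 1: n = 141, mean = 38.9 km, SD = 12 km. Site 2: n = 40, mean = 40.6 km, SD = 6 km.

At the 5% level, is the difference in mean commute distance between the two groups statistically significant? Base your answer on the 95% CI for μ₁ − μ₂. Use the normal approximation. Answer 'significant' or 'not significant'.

not significant

SE₁ = s₁/√n₁ = 12/√141 = 1.0106; SE₂ = 6/√40 = 0.9487.
Independent samples, unequal variances: SE_diff = √(SE₁² + SE₂²) = √(1.02131236 + 0.90003169) = 1.3861.
z* = 1.960, so margin of error = 1.960 × 1.3861 = 2.7168.
Difference in means = 38.9 − 40.6 = -1.7000.
-1.7000 ± 2.7168 → (-4.4168, 1.0168).
The interval (-4.4168, 1.0168) contains 0, so the difference is not significant.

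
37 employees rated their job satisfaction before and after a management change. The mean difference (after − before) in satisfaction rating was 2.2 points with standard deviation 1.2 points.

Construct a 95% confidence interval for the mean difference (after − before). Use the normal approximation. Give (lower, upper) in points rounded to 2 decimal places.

Paired design: SE = s_d/√n = 1.2/√37 = 0.1973.
z* = 1.960; margin of error = 1.960 × 0.1973 = 0.3867.
2.2 ± 0.3867 → (1.81, 2.59).

(1.81, 2.59)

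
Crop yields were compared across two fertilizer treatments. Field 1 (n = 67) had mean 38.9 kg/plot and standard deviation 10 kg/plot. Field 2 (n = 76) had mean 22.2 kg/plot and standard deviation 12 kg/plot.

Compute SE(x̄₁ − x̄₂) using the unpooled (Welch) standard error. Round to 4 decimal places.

SE₁ = s₁/√n₁ = 10/√67 = 1.2217; SE₂ = 12/√76 = 1.3765.
Independent samples, unequal variances: SE_diff = √(SE₁² + SE₂²) = √(1.49255089 + 1.89475225) = 1.8405.

1.8405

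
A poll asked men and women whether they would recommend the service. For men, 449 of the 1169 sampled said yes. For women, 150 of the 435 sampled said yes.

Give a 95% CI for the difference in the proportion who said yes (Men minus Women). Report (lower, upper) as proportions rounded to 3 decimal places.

(-0.013, 0.092)

Sample proportions: 449/1169 = 0.3841, 150/435 = 0.3448.
Each SE is √(p̂(1−p̂)/n): √(0.3841·0.6159/1169) = 0.01423 and √(0.3448·0.6552/435) = 0.02279.
SE(p̂₁ − p̂₂) = √(SE₁² + SE₂²) = √(0.0002024929 + 0.0005193841) = 0.02687, since the two samples are independent.
At 95% confidence z* = 1.960; margin = 1.960 × 0.02687 = 0.05267.
The difference is 0.3841 − 0.3448 = 0.0393, so the interval is 0.0393 ± 0.05267 = (-0.013, 0.092).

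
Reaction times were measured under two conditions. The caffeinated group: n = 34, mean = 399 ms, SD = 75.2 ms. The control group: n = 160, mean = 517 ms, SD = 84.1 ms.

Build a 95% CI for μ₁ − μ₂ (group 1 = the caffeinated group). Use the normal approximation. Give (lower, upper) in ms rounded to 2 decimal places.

(-146.44, -89.56)

Standard errors of each mean: 75.2/√34 = 12.8967 and 84.1/√160 = 6.6487.
SE(x̄₁ − x̄₂) = √(12.8967² + 6.6487²) = 14.5097 for independent samples with unequal variances.
With z* = 1.960, the margin is 1.960 × 14.5097 = 28.4390.
x̄₁ − x̄₂ = 399 − 517 = -118.0000; the interval is -118.0000 ± 28.4390 = (-146.44, -89.56).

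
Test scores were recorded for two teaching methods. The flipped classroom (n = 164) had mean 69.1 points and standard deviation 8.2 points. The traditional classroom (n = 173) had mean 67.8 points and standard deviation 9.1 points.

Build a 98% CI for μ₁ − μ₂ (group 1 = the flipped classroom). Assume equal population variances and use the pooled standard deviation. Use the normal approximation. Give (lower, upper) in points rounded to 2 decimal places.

(-0.90, 3.50)

Pooled variance s_p² = [163·8.2² + 172·9.1²] / (164+173−2) = 75.2341, so s_p = 8.6738.
SE_diff = s_p·√(1/n₁ + 1/n₂) = 8.6738·√(1/164 + 1/173) = 0.9453.
z* = 2.326; margin = 2.326 × 0.9453 = 2.1988.
Difference = 69.1 − 67.8 = 1.3000.
1.3000 ± 2.1988 → (-0.90, 3.50).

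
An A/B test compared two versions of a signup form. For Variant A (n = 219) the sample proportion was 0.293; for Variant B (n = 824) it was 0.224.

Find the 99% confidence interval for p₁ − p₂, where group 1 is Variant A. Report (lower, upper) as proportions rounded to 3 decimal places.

(-0.019, 0.157)

The two standard errors are √(0.2930×0.7070/219) = 0.03076 and √(0.2240×0.7760/824) = 0.01452.
Because the samples are independent, SE_diff = √(0.03076² + 0.01452²) = 0.03401.
Using z* = 2.576 for 99%, ME = 2.576 × 0.03401 = 0.08761.
p̂₁ − p̂₂ = 0.0690; interval 0.0690 ± 0.08761 gives (-0.019, 0.157).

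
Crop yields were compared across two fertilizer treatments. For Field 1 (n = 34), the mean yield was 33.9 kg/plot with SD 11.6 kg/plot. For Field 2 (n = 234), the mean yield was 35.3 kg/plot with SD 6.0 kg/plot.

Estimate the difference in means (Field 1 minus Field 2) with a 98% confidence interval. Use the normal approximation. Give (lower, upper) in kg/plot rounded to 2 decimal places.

(-6.12, 3.32)

Standard errors of each mean: 11.6/√34 = 1.9894 and 6.0/√234 = 0.3922.
SE(x̄₁ − x̄₂) = √(1.9894² + 0.3922²) = 2.0277 for independent samples with unequal variances.
With z* = 2.326, the margin is 2.326 × 2.0277 = 4.7164.
x̄₁ − x̄₂ = 33.9 − 35.3 = -1.4000; the interval is -1.4000 ± 4.7164 = (-6.12, 3.32).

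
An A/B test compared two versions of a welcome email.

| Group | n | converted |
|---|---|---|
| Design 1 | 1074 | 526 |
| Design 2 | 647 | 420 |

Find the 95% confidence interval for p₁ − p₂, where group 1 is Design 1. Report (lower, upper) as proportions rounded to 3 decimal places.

(-0.207, -0.112)

Sample proportions: 526/1074 = 0.4898, 420/647 = 0.6491.
Each SE is √(p̂(1−p̂)/n): √(0.4898·0.5102/1074) = 0.01525 and √(0.6491·0.3509/647) = 0.01876.
SE(p̂₁ − p̂₂) = √(SE₁² + SE₂²) = √(0.0002325625 + 0.0003519376) = 0.02418, since the two samples are independent.
At 95% confidence z* = 1.960; margin = 1.960 × 0.02418 = 0.04739.
The difference is 0.4898 − 0.6491 = -0.1593, so the interval is -0.1593 ± 0.04739 = (-0.207, -0.112).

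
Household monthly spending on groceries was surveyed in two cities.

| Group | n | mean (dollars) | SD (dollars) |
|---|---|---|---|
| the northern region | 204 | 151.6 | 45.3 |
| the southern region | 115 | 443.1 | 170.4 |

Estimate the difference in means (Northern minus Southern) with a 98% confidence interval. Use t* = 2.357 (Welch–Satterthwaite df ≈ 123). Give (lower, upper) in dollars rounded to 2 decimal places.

(-329.69, -253.31)

Standard errors of each mean: 45.3/√204 = 3.1716 and 170.4/√115 = 15.8899.
SE(x̄₁ − x̄₂) = √(3.1716² + 15.8899²) = 16.2033 for independent samples with unequal variances.
With t* = 2.357, the margin is 2.357 × 16.2033 = 38.1912.
x̄₁ − x̄₂ = 151.6 − 443.1 = -291.5000; the interval is -291.5000 ± 38.1912 = (-329.69, -253.31).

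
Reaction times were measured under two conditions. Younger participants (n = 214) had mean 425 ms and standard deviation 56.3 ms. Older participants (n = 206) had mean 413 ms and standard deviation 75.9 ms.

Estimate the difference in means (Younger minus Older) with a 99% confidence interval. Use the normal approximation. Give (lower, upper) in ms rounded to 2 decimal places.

(-4.85, 28.85)

SE₁ = s₁/√n₁ = 56.3/√214 = 3.8486; SE₂ = 75.9/√206 = 5.2882.
Independent samples, unequal variances: SE_diff = √(SE₁² + SE₂²) = √(14.81172196 + 27.96505924) = 6.5404.
z* = 2.576, so margin of error = 2.576 × 6.5404 = 16.8481.
Difference in means = 425 − 413 = 12.0000.
12.0000 ± 16.8481 → (-4.85, 28.85).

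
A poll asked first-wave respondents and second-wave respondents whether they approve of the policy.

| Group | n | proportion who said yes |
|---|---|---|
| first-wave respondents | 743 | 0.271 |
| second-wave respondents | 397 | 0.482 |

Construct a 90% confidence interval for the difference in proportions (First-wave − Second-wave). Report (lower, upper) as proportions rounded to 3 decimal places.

(-0.260, -0.162)

SE₁ = √(p̂₁(1−p̂₁)/n₁) = √(0.2710·0.7290/743) = 0.01631; SE₂ = √(0.4820·0.5180/397) = 0.02508.
Independent samples: SE of the difference = √(SE₁² + SE₂²) = √(0.0002660161 + 0.0006290064) = 0.02992.
z* for 90% confidence is 1.645, so the margin of error is 1.645 × 0.02992 = 0.04922.
Point estimate p̂₁ − p̂₂ = 0.2710 − 0.4820 = -0.2110.
-0.2110 ± 0.04922 → (-0.260, -0.162).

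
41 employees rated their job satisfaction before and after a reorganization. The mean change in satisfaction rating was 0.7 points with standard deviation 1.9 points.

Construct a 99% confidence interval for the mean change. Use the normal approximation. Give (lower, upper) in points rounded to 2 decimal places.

(-0.06, 1.46)

This is a matched-pairs design, so SE = s_d/√n = 1.9/√41 = 0.2967.
Margin = 2.576 × 0.2967 = 0.7643; the interval is 0.7 ± 0.7643 = (-0.06, 1.46).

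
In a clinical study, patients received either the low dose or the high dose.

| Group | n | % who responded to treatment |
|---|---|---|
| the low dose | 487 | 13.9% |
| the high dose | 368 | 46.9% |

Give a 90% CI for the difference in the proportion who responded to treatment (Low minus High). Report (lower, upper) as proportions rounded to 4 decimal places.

SE₁ = √(p̂₁(1−p̂₁)/n₁) = √(0.1390·0.8610/487) = 0.01568; SE₂ = √(0.4690·0.5310/368) = 0.02601.
Independent samples: SE of the difference = √(SE₁² + SE₂²) = √(0.0002458624 + 0.0006765201) = 0.03037.
z* for 90% confidence is 1.645, so the margin of error is 1.645 × 0.03037 = 0.04996.
Point estimate p̂₁ − p̂₂ = 0.1390 − 0.4690 = -0.3300.
-0.3300 ± 0.04996 → (-0.3800, -0.2800).

(-0.3800, -0.2800)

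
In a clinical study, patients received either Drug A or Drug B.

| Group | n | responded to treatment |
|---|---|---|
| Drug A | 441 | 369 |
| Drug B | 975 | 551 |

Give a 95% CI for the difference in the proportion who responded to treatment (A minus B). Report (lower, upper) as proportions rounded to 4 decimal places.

First, p̂₁ = 369/441 = 0.8367; p̂₂ = 551/975 = 0.5651.
The two standard errors are √(0.8367×0.1633/441) = 0.01760 and √(0.5651×0.4349/975) = 0.01588.
Because the samples are independent, SE_diff = √(0.01760² + 0.01588²) = 0.02371.
Using z* = 1.960 for 95%, ME = 1.960 × 0.02371 = 0.04647.
p̂₁ − p̂₂ = 0.2716; interval 0.2716 ± 0.04647 gives (0.2251, 0.3181).

(0.2251, 0.3181)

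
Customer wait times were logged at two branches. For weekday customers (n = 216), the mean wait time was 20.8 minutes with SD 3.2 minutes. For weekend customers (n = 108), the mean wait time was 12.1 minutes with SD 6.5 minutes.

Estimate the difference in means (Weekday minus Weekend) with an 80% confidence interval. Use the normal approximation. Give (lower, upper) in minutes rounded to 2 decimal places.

Standard errors of each mean: 3.2/√216 = 0.2177 and 6.5/√108 = 0.6255.
SE(x̄₁ − x̄₂) = √(0.2177² + 0.6255²) = 0.6623 for independent samples with unequal variances.
With z* = 1.282, the margin is 1.282 × 0.6623 = 0.8491.
x̄₁ − x̄₂ = 20.8 − 12.1 = 8.7000; the interval is 8.7000 ± 0.8491 = (7.85, 9.55).

(7.85, 9.55)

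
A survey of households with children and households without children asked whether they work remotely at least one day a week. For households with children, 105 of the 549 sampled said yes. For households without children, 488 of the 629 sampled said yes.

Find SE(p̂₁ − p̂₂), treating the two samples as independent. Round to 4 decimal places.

First, p̂₁ = 105/549 = 0.1913; p̂₂ = 488/629 = 0.7758.
The two standard errors are √(0.1913×0.8087/549) = 0.01679 and √(0.7758×0.2242/629) = 0.01663.
Because the samples are independent, SE_diff = √(0.01679² + 0.01663²) = 0.02363.

0.0236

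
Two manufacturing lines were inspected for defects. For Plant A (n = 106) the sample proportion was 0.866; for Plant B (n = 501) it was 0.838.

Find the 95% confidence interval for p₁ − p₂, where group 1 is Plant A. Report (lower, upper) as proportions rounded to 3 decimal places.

(-0.044, 0.100)

The two standard errors are √(0.8660×0.1340/106) = 0.03309 and √(0.8380×0.1620/501) = 0.01646.
Because the samples are independent, SE_diff = √(0.03309² + 0.01646²) = 0.03696.
Using z* = 1.960 for 95%, ME = 1.960 × 0.03696 = 0.07244.
p̂₁ − p̂₂ = 0.0280; interval 0.0280 ± 0.07244 gives (-0.044, 0.100).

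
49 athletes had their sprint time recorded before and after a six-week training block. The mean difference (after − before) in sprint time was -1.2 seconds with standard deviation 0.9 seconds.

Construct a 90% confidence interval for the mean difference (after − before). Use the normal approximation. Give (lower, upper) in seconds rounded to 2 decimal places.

(-1.41, -0.99)

This is a matched-pairs design, so SE = s_d/√n = 0.9/√49 = 0.1286.
Margin = 1.645 × 0.1286 = 0.2115; the interval is -1.2 ± 0.2115 = (-1.41, -0.99).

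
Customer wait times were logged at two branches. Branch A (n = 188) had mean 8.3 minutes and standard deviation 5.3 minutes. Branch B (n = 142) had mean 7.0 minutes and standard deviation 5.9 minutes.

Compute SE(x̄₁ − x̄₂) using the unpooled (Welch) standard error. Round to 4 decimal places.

0.6281

Standard errors of each mean: 5.3/√188 = 0.3865 and 5.9/√142 = 0.4951.
SE(x̄₁ − x̄₂) = √(0.3865² + 0.4951²) = 0.6281 for independent samples with unequal variances.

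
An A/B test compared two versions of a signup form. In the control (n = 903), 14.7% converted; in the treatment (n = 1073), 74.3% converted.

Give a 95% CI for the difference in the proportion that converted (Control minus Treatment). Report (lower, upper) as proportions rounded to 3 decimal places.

(-0.631, -0.561)

SE₁ = √(p̂₁(1−p̂₁)/n₁) = √(0.1470·0.8530/903) = 0.01178; SE₂ = √(0.7430·0.2570/1073) = 0.01334.
Independent samples: SE of the difference = √(SE₁² + SE₂²) = √(0.0001387684 + 0.0001779556) = 0.01780.
z* for 95% confidence is 1.960, so the margin of error is 1.960 × 0.01780 = 0.03489.
Point estimate p̂₁ − p̂₂ = 0.1470 − 0.7430 = -0.5960.
-0.5960 ± 0.03489 → (-0.631, -0.561).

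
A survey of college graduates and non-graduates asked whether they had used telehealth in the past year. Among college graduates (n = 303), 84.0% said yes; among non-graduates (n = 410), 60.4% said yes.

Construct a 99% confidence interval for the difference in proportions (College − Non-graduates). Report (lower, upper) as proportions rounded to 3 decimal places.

(0.153, 0.319)

The two standard errors are √(0.8400×0.1600/303) = 0.02106 and √(0.6040×0.3960/410) = 0.02415.
Because the samples are independent, SE_diff = √(0.02106² + 0.02415²) = 0.03204.
Using z* = 2.576 for 99%, ME = 2.576 × 0.03204 = 0.08254.
p̂₁ − p̂₂ = 0.2360; interval 0.2360 ± 0.08254 gives (0.153, 0.319).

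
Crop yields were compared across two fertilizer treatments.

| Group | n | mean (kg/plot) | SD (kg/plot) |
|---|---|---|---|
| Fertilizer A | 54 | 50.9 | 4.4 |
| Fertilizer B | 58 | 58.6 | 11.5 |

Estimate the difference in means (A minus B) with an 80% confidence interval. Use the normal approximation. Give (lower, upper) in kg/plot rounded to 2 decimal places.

(-9.78, -5.62)

SE₁ = s₁/√n₁ = 4.4/√54 = 0.5988; SE₂ = 11.5/√58 = 1.5100.
Independent samples, unequal variances: SE_diff = √(SE₁² + SE₂²) = √(0.35856144 + 2.2801) = 1.6244.
z* = 1.282, so margin of error = 1.282 × 1.6244 = 2.0825.
Difference in means = 50.9 − 58.6 = -7.7000.
-7.7000 ± 2.0825 → (-9.78, -5.62).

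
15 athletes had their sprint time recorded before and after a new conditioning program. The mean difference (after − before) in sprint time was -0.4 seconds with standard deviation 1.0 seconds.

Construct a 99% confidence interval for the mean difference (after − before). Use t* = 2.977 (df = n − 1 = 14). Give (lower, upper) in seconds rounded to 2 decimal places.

This is a matched-pairs design, so SE = s_d/√n = 1.0/√15 = 0.2582.
Margin = 2.977 × 0.2582 = 0.7687; the interval is -0.4 ± 0.7687 = (-1.17, 0.37).

(-1.17, 0.37)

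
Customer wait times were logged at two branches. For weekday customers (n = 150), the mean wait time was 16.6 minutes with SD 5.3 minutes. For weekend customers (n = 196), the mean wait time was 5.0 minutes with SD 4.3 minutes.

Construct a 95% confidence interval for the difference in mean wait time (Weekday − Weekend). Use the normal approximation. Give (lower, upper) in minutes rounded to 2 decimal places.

Standard errors of each mean: 5.3/√150 = 0.4327 and 4.3/√196 = 0.3071.
SE(x̄₁ − x̄₂) = √(0.4327² + 0.3071²) = 0.5306 for independent samples with unequal variances.
With z* = 1.960, the margin is 1.960 × 0.5306 = 1.0400.
x̄₁ − x̄₂ = 16.6 − 5.0 = 11.6000; the interval is 11.6000 ± 1.0400 = (10.56, 12.64).

(10.56, 12.64)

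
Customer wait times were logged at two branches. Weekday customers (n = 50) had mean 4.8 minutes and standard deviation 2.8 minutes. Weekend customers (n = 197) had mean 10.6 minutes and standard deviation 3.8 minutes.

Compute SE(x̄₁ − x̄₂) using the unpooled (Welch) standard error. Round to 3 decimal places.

0.480

Per-group SEs: s₁/√n₁ = 2.8/√50 = 0.3960, s₂/√n₂ = 3.8/√197 = 0.2707.
Unpooled SE of the difference: √(0.156816 + 0.07327849) = 0.4797.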